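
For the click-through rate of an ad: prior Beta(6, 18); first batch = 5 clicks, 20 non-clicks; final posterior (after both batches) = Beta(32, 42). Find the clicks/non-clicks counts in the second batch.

Because Beta–binomial updating is additive in the counts, the combined data contributed (α_post−α_prior, β_post−β_prior) successes and failures.
Total across both batches: 32−6=26 clicks, 42−18=24 non-clicks.
Subtract the first batch: 26−5=21 clicks and 24−20=4 non-clicks.

21 clicks and 4 non-clicks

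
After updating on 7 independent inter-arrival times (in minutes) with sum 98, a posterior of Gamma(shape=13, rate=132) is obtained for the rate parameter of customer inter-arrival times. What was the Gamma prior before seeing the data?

Gamma–exponential conjugacy: posterior shape = α + n, posterior rate = β + Σtᵢ.
So α = 13 − 7 = 6 and β = 132 − 98 = 34.

Gamma(shape=6, rate=34)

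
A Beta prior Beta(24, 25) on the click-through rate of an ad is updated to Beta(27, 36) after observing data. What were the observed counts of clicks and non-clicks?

A Beta(α, β) prior with s successes and f failures in binomial data gives a Beta(α+s, β+f) posterior.
Match parameters: s=27−24=3, f=36−25=11.

3 clicks and 11 non-clicks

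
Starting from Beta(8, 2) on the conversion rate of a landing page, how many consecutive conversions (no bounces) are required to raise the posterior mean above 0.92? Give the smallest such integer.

k = 16

After k conversions and 0 bounces the posterior is Beta(8+k, 2), with mean (8+k)/(8+2+k).
Set (8+k)/(10+k) > 0.92 and solve: k > (0.92·10 − 8)/(1 − 0.92) = 15.000.
The smallest integer exceeding 15.000 is 16, and checking k=16: (24)/(26) = 0.9231 > 0.92.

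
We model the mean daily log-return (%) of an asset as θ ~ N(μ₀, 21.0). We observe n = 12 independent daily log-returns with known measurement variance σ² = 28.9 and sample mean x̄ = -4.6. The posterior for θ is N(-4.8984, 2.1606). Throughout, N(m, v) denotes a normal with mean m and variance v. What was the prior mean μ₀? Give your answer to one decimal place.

With known observation variance, the Normal–Normal posterior has precision τ_n = τ₀ + n/σ² and mean μ_n = (τ₀μ₀ + (n/σ²)x̄)/τ_n.
Here τ₀ = 1/21.0 = 0.047619 and τ_data = 12/28.9 = 0.415225, so τ_n = 0.462844.
Rearranging for μ₀: μ₀ = (μ_n·τ_n − τ_data·x̄)/τ₀ = (-4.8984·0.462844 − 0.415225·-4.6) / 0.047619 = -0.357160/0.047619 ≈ -7.5.

μ₀ = -7.5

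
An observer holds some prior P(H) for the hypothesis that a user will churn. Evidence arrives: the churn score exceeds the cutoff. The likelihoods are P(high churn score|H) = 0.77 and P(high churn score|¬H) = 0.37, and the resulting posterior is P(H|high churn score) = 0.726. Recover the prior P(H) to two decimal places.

In odds form, posterior odds = prior odds × likelihood ratio, so prior odds = posterior odds ÷ LR.
Posterior odds = 0.726/(1−0.726) = 2.6496. LR = 0.77/0.37 = 2.0811.
Prior odds = 2.6496/2.0811 = 1.2732, so P(H) = 1.2732/(1+1.2732) ≈ 0.56.

P(H) = 0.56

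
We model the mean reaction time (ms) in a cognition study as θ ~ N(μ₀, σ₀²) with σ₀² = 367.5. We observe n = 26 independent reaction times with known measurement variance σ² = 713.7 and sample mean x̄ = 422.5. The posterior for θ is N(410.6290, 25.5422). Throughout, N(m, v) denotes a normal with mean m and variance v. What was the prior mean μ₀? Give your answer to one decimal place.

With known observation variance, the Normal–Normal posterior has precision τ_n = τ₀ + n/σ² and mean μ_n = (τ₀μ₀ + (n/σ²)x̄)/τ_n.
Here τ₀ = 1/367.5 = 0.002721 and τ_data = 26/713.7 = 0.036430, so τ_n = 0.039151.
Rearranging for μ₀: μ₀ = (μ_n·τ_n − τ_data·x̄)/τ₀ = (410.6290·0.039151 − 0.036430·422.5) / 0.002721 = 0.684861/0.002721 ≈ 251.7.

μ₀ = 251.7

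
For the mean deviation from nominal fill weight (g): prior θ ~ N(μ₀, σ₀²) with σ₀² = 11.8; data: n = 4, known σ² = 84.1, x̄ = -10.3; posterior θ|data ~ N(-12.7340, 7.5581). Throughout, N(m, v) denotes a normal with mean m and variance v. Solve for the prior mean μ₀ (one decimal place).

μ₀ = -14.1

The posterior mean is a precision-weighted average: μ_n = (τ₀μ₀ + τ_data·x̄)/(τ₀+τ_data), with τ₀=1/σ₀² and τ_data=n/σ².
Here τ₀ = 1/11.8 = 0.084746 and τ_data = 4/84.1 = 0.047562, so τ_n = 0.132308.
Rearranging for μ₀: μ₀ = (μ_n·τ_n − τ_data·x̄)/τ₀ = (-12.7340·0.132308 − 0.047562·-10.3) / 0.084746 = -1.194921/0.084746 ≈ -14.1.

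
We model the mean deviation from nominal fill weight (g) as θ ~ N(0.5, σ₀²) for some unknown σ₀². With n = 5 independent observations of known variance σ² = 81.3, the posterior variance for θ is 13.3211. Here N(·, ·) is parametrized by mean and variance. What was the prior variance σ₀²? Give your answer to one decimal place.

For the Normal–Normal model with known σ², precisions add: τ_n = τ₀ + n/σ².
So 1/σ₀² = 1/13.3211 − 5/81.3 = 0.075069 − 0.061501 = 0.013568.
Hence σ₀² = 1/0.013568 ≈ 73.7.

σ₀² = 73.7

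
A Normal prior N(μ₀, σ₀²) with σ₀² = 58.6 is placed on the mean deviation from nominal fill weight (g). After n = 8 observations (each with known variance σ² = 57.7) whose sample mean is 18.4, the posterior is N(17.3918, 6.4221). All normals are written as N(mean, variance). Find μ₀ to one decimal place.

μ₀ = 9.2

The posterior mean is a precision-weighted average: μ_n = (τ₀μ₀ + τ_data·x̄)/(τ₀+τ_data), with τ₀=1/σ₀² and τ_data=n/σ².
Here τ₀ = 1/58.6 = 0.017065 and τ_data = 8/57.7 = 0.138648, so τ_n = 0.155713.
Rearranging for μ₀: μ₀ = (μ_n·τ_n − τ_data·x̄)/τ₀ = (17.3918·0.155713 − 0.138648·18.4) / 0.017065 = 0.157006/0.017065 ≈ 9.2.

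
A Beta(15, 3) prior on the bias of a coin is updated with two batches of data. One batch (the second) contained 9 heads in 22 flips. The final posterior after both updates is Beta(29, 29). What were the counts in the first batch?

Because Beta–binomial updating is additive in the counts, the combined data contributed (α_post−α_prior, β_post−β_prior) successes and failures.
Total across both batches: 29−15=14 heads, 29−3=26 tails.
Subtract the second batch: 14−9=5 heads and 26−13=13 tails.

5 heads and 13 tails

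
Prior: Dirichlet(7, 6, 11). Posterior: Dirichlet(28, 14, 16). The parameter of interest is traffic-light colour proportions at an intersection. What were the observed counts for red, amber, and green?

counts (21, 8, 5)

For a Dirichlet(α) prior with multinomial counts c, the posterior is Dirichlet(α + c) componentwise.
Counts are posterior − prior componentwise: 28−7=21, 14−6=8, 16−11=5.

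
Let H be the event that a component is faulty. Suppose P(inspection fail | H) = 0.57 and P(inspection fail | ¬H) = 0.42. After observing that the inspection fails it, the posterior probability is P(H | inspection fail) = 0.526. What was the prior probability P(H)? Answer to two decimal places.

P(H) = 0.45

Bayes' rule in odds form gives O(H|E) = O(H)·[P(E|H)/P(E|¬H)], hence O(H) = O(H|E)/LR.
Posterior odds = 0.526/(1−0.526) = 1.1097. LR = 0.57/0.42 = 1.3571.
Prior odds = 1.1097/1.3571 = 0.8177, so P(H) = 0.8177/(1+0.8177) ≈ 0.45.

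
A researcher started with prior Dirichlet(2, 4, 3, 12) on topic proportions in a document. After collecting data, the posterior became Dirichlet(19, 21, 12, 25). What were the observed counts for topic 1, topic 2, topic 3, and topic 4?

For a Dirichlet(α) prior with multinomial counts c, the posterior is Dirichlet(α + c) componentwise.
Counts are posterior − prior componentwise: 19−2=17, 21−4=17, 12−3=9, 25−12=13.

counts (17, 17, 9, 13)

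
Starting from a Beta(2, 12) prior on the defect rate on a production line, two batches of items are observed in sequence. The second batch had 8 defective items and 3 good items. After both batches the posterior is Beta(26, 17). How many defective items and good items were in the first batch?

16 defective items and 2 good items

Sequential conjugate updates are equivalent to a single update on the pooled data, so total successes = posterior α − prior α and total failures = posterior β − prior β.
Total across both batches: 26−2=24 defective items, 17−12=5 good items.
Subtract the second batch: 24−8=16 defective items and 5−3=2 good items.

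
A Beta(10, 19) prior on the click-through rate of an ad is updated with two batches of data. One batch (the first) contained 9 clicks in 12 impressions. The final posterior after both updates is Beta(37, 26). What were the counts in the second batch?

Because Beta–binomial updating is additive in the counts, the combined data contributed (α_post−α_prior, β_post−β_prior) successes and failures.
Total across both batches: 37−10=27 clicks, 26−19=7 non-clicks.
Subtract the first batch: 27−9=18 clicks and 7−3=4 non-clicks.

18 clicks and 4 non-clicks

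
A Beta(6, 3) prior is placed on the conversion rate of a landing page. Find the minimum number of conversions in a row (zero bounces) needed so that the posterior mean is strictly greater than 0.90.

After k conversions and 0 bounces the posterior is Beta(6+k, 3), with mean (6+k)/(6+3+k).
Set (6+k)/(9+k) > 0.90 and solve: k > (0.90·9 − 6)/(1 − 0.90) = 21.000.
The smallest integer exceeding 21.000 is 22, and checking k=22: (28)/(31) = 0.9032 > 0.90.

k = 22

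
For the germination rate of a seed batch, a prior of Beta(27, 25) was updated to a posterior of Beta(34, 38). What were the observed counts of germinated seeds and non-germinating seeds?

Beta is conjugate to the binomial likelihood: posterior = Beta(a+s, b+f).
So s = 34 − 27 = 7 and f = 38 − 25 = 13.

7 germinated seeds and 13 non-germinating seeds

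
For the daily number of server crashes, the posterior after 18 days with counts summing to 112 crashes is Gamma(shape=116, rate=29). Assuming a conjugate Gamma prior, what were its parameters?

A Gamma(α, β) prior (rate parametrization) on a Poisson rate with n observations summing to S gives posterior Gamma(α+S, β+n).
So α = 116 − 112 = 4 and β = 29 − 18 = 11.

Gamma(shape=4, rate=11)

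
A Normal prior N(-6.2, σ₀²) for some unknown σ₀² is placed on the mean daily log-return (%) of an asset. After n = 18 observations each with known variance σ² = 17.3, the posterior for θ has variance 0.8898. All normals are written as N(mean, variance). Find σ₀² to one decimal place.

σ₀² = 12.0

Posterior precision equals prior precision plus data precision: 1/σ_n² = 1/σ₀² + n/σ².
So 1/σ₀² = 1/0.8898 − 18/17.3 = 1.123848 − 1.040462 = 0.083386.
Hence σ₀² = 1/0.083386 ≈ 12.0.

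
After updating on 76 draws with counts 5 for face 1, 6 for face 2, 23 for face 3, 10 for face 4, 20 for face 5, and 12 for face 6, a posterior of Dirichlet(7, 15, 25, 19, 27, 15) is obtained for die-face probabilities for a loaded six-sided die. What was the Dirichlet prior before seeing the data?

For a Dirichlet(α) prior with multinomial counts c, the posterior is Dirichlet(α + c) componentwise.
Subtract each count from the matching posterior parameter: 7−5=2, 15−6=9, 25−23=2, 19−10=9, 27−20=7, 15−12=3.

Dirichlet(2, 9, 2, 9, 7, 3)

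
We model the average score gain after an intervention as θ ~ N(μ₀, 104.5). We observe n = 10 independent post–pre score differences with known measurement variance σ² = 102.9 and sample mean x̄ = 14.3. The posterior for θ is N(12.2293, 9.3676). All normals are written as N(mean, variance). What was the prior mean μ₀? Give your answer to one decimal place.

μ₀ = -8.8

With known observation variance, the Normal–Normal posterior has precision τ_n = τ₀ + n/σ² and mean μ_n = (τ₀μ₀ + (n/σ²)x̄)/τ_n.
Here τ₀ = 1/104.5 = 0.009569 and τ_data = 10/102.9 = 0.097182, so τ_n = 0.106751.
Rearranging for μ₀: μ₀ = (μ_n·τ_n − τ_data·x̄)/τ₀ = (12.2293·0.106751 − 0.097182·14.3) / 0.009569 = -0.084213/0.009569 ≈ -8.8.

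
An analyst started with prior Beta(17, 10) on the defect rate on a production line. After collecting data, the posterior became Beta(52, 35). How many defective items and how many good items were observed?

Under Beta–binomial conjugacy the posterior parameters are (α+s, β+f).
So s = 52 − 17 = 35 and f = 35 − 10 = 25.

35 defective items and 25 good items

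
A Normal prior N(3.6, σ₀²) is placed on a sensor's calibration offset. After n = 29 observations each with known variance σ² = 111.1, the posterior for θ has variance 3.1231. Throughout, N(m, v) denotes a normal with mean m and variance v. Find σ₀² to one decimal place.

For the Normal–Normal model with known σ², precisions add: τ_n = τ₀ + n/σ².
So 1/σ₀² = 1/3.1231 − 29/111.1 = 0.320195 − 0.261026 = 0.059169.
Hence σ₀² = 1/0.059169 ≈ 16.9.

σ₀² = 16.9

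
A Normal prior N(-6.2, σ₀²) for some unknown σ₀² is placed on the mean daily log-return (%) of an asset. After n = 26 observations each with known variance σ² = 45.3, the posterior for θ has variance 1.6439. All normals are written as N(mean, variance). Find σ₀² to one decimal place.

Posterior precision equals prior precision plus data precision: 1/σ_n² = 1/σ₀² + n/σ².
So 1/σ₀² = 1/1.6439 − 26/45.3 = 0.608310 − 0.573951 = 0.034359.
Hence σ₀² = 1/0.034359 ≈ 29.1.

σ₀² = 29.1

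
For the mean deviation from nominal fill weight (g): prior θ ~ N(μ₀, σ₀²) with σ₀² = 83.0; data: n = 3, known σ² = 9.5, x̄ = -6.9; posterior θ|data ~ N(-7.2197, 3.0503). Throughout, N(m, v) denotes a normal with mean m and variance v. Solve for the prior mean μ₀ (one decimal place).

μ₀ = -15.6

The posterior mean is a precision-weighted average: μ_n = (τ₀μ₀ + τ_data·x̄)/(τ₀+τ_data), with τ₀=1/σ₀² and τ_data=n/σ².
Here τ₀ = 1/83.0 = 0.012048 and τ_data = 3/9.5 = 0.315789, so τ_n = 0.327837.
Rearranging for μ₀: μ₀ = (μ_n·τ_n − τ_data·x̄)/τ₀ = (-7.2197·0.327837 − 0.315789·-6.9) / 0.012048 = -0.187941/0.012048 ≈ -15.6.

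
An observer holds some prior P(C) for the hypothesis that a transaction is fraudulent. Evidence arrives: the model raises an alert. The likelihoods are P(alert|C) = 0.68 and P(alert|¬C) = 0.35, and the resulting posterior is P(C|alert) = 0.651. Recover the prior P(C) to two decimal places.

In odds form, posterior odds = prior odds × likelihood ratio, so prior odds = posterior odds ÷ LR.
Posterior odds = 0.651/(1−0.651) = 1.8653. LR = 0.68/0.35 = 1.9429.
Prior odds = 1.8653/1.9429 = 0.9601, so P(C) = 0.9601/(1+0.9601) ≈ 0.49.

P(C) = 0.49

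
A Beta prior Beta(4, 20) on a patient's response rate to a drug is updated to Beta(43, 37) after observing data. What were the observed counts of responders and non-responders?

39 responders and 17 non-responders

Beta is conjugate to the binomial likelihood: posterior = Beta(α+s, β+f).
So s = 43 − 4 = 39 and f = 37 − 20 = 17.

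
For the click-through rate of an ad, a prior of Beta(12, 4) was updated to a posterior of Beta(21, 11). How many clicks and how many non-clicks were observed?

9 clicks and 7 non-clicks

A Beta(a, b) prior with s successes and f failures in binomial data gives a Beta(a+s, b+f) posterior.
Match parameters: s=21−12=9, f=11−4=7.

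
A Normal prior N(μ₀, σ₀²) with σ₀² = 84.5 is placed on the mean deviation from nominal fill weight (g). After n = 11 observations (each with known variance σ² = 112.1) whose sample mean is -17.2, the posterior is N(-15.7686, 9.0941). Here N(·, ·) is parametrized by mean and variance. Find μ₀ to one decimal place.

μ₀ = -3.9

The posterior mean is a precision-weighted average: μ_n = (τ₀μ₀ + τ_data·x̄)/(τ₀+τ_data), with τ₀=1/σ₀² and τ_data=n/σ².
Here τ₀ = 1/84.5 = 0.011834 and τ_data = 11/112.1 = 0.098127, so τ_n = 0.109961.
Rearranging for μ₀: μ₀ = (μ_n·τ_n − τ_data·x̄)/τ₀ = (-15.7686·0.109961 − 0.098127·-17.2) / 0.011834 = -0.046147/0.011834 ≈ -3.9.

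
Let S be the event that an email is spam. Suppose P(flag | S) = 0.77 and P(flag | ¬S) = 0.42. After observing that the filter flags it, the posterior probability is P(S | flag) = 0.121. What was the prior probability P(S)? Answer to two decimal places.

In odds form, posterior odds = prior odds × likelihood ratio, so prior odds = posterior odds ÷ LR.
Posterior odds = 0.121/(1−0.121) = 0.1377. LR = 0.77/0.42 = 1.8333.
Prior odds = 0.1377/1.8333 = 0.0751, so P(S) = 0.0751/(1+0.0751) ≈ 0.07.

P(S) = 0.07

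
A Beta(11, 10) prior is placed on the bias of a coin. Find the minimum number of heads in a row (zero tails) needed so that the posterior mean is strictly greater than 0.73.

After k heads and 0 tails the posterior is Beta(11+k, 10), with mean (11+k)/(11+10+k).
Set (11+k)/(21+k) > 0.73 and solve: k > (0.73·21 − 11)/(1 − 0.73) = 16.037.
The smallest integer exceeding 16.037 is 17.

k = 17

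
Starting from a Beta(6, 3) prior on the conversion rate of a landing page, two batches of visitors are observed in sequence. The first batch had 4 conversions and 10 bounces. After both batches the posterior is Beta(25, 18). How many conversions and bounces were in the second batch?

15 conversions and 5 bounces

Because Beta–binomial updating is additive in the counts, the combined data contributed (α_post−α_prior, β_post−β_prior) successes and failures.
Total across both batches: 25−6=19 conversions, 18−3=15 bounces.
Subtract the first batch: 19−4=15 conversions and 15−10=5 bounces.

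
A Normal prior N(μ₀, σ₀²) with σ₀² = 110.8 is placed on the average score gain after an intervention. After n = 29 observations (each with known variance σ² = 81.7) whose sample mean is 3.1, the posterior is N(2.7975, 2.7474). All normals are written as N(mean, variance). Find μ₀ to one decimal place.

The posterior mean is a precision-weighted average: μ_n = (τ₀μ₀ + τ_data·x̄)/(τ₀+τ_data), with τ₀=1/σ₀² and τ_data=n/σ².
Here τ₀ = 1/110.8 = 0.009025 and τ_data = 29/81.7 = 0.354957, so τ_n = 0.363982.
Rearranging for μ₀: μ₀ = (μ_n·τ_n − τ_data·x̄)/τ₀ = (2.7975·0.363982 − 0.354957·3.1) / 0.009025 = -0.082127/0.009025 ≈ -9.1.

μ₀ = -9.1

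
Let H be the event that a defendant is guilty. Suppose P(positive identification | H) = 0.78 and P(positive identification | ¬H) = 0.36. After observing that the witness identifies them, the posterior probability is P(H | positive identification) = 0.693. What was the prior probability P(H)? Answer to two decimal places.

P(H) = 0.51

Bayes' rule in odds form gives O(H|E) = O(H)·[P(E|H)/P(E|¬H)], hence O(H) = O(H|E)/LR.
Posterior odds = 0.693/(1−0.693) = 2.2573. LR = 0.78/0.36 = 2.1667.
Prior odds = 2.2573/2.1667 = 1.0418, so P(H) = 1.0418/(1+1.0418) ≈ 0.51.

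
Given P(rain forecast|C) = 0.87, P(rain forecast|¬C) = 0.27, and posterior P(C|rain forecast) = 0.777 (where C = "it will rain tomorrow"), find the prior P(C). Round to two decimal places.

P(C) = 0.52

Bayes' rule in odds form gives O(C|E) = O(C)·[P(E|C)/P(E|¬C)], hence O(C) = O(C|E)/LR.
Posterior odds = 0.777/(1−0.777) = 3.4843. LR = 0.87/0.27 = 3.2222.
Prior odds = 3.4843/3.2222 = 1.0813, so P(C) = 1.0813/(1+1.0813) ≈ 0.52.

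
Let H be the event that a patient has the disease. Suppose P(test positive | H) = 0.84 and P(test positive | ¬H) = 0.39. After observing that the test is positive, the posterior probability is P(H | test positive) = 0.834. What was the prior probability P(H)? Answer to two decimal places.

In odds form, posterior odds = prior odds × likelihood ratio, so prior odds = posterior odds ÷ LR.
Posterior odds = 0.834/(1−0.834) = 5.0241. LR = 0.84/0.39 = 2.1538.
Prior odds = 5.0241/2.1538 = 2.3327, so P(H) = 2.3327/(1+2.3327) ≈ 0.70.

P(H) = 0.70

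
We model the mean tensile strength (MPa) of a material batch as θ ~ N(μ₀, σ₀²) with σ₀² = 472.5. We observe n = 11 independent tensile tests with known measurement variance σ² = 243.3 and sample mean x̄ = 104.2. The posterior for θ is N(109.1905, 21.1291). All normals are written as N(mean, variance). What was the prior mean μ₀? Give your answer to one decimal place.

The posterior mean is a precision-weighted average: μ_n = (τ₀μ₀ + τ_data·x̄)/(τ₀+τ_data), with τ₀=1/σ₀² and τ_data=n/σ².
Here τ₀ = 1/472.5 = 0.002116 and τ_data = 11/243.3 = 0.045212, so τ_n = 0.047328.
Rearranging for μ₀: μ₀ = (μ_n·τ_n − τ_data·x̄)/τ₀ = (109.1905·0.047328 − 0.045212·104.2) / 0.002116 = 0.456678/0.002116 ≈ 215.8.

μ₀ = 215.8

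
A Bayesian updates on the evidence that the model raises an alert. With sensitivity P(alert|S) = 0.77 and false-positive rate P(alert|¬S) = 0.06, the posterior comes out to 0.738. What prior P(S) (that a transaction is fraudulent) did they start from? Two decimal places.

In odds form, posterior odds = prior odds × likelihood ratio, so prior odds = posterior odds ÷ LR.
Posterior odds = 0.738/(1−0.738) = 2.8168. LR = 0.77/0.06 = 12.8333.
Prior odds = 2.8168/12.8333 = 0.2195, so P(S) = 0.2195/(1+0.2195) ≈ 0.18.

P(S) = 0.18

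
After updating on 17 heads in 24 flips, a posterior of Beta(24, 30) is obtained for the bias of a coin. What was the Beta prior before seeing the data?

A Beta(α, β) prior with s successes and f failures in binomial data gives a Beta(α+s, β+f) posterior.
So α = 24 − 17 = 7 and β = 30 − 7 = 23.

Beta(7, 23)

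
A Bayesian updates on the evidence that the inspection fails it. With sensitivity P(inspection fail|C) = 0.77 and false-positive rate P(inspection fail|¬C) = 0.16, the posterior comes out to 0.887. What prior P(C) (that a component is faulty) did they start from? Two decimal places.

Bayes' rule in odds form gives O(C|E) = O(C)·[P(E|C)/P(E|¬C)], hence O(C) = O(C|E)/LR.
Posterior odds = 0.887/(1−0.887) = 7.8496. LR = 0.77/0.16 = 4.8125.
Prior odds = 7.8496/4.8125 = 1.6311, so P(C) = 1.6311/(1+1.6311) ≈ 0.62.

P(C) = 0.62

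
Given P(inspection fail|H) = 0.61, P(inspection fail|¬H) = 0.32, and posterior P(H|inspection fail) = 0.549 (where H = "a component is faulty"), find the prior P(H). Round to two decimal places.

P(H) = 0.39

In odds form, posterior odds = prior odds × likelihood ratio, so prior odds = posterior odds ÷ LR.
Posterior odds = 0.549/(1−0.549) = 1.2173. LR = 0.61/0.32 = 1.9062.
Prior odds = 1.2173/1.9062 = 0.6386, so P(H) = 0.6386/(1+0.6386) ≈ 0.39.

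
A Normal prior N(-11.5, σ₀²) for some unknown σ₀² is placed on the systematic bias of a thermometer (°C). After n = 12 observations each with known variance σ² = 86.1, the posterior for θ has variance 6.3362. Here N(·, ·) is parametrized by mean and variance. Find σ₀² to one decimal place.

Posterior precision equals prior precision plus data precision: 1/σ_n² = 1/σ₀² + n/σ².
So 1/σ₀² = 1/6.3362 − 12/86.1 = 0.157823 − 0.139373 = 0.018450.
Hence σ₀² = 1/0.018450 ≈ 54.2.

σ₀² = 54.2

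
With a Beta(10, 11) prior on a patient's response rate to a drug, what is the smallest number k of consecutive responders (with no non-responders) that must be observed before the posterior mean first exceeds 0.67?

k = 13

After k responders and 0 non-responders the posterior is Beta(10+k, 11), with mean (10+k)/(10+11+k).
Set (10+k)/(21+k) > 0.67 and solve: k > (0.67·21 − 10)/(1 − 0.67) = 12.333.
The smallest integer exceeding 12.333 is 13, and checking k=13: (23)/(34) = 0.6765 > 0.67.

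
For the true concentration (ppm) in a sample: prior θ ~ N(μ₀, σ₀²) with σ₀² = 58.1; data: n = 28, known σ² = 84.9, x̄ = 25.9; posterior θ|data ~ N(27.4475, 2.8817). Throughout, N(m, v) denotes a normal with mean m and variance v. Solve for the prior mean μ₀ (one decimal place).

The posterior mean is a precision-weighted average: μ_n = (τ₀μ₀ + τ_data·x̄)/(τ₀+τ_data), with τ₀=1/σ₀² and τ_data=n/σ².
Here τ₀ = 1/58.1 = 0.017212 and τ_data = 28/84.9 = 0.329800, so τ_n = 0.347012.
Rearranging for μ₀: μ₀ = (μ_n·τ_n − τ_data·x̄)/τ₀ = (27.4475·0.347012 − 0.329800·25.9) / 0.017212 = 0.982792/0.017212 ≈ 57.1.

μ₀ = 57.1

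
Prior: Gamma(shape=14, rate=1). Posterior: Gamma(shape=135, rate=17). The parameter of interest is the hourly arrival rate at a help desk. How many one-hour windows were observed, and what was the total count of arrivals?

Gamma–Poisson conjugacy: posterior shape = α + Σxᵢ, posterior rate = β + n.
Matching: Σxᵢ = 135 − 14 = 121 and n = 17 − 1 = 16.

n = 16 one-hour windows with total 121 arrivals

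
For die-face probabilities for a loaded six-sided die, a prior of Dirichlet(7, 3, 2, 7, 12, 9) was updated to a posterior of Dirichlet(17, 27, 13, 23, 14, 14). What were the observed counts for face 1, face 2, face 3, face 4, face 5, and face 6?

counts (10, 24, 11, 16, 2, 5)

For a Dirichlet(α) prior with multinomial counts c, the posterior is Dirichlet(α + c) componentwise.
Counts are posterior − prior componentwise: 17−7=10, 27−3=24, 13−2=11, 23−7=16, 14−12=2, 14−9=5.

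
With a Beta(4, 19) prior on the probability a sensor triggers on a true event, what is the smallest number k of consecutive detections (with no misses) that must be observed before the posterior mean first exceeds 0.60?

k = 25

After k detections and 0 misses the posterior is Beta(4+k, 19), with mean (4+k)/(4+19+k).
Set (4+k)/(23+k) > 0.60 and solve: k > (0.60·23 − 4)/(1 − 0.60) = 24.500.
The smallest integer exceeding 24.500 is 25.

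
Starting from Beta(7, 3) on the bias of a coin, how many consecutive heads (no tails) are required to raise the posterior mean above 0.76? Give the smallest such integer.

k = 3

After k heads and 0 tails the posterior is Beta(7+k, 3), with mean (7+k)/(7+3+k).
Set (7+k)/(10+k) > 0.76 and solve: k > (0.76·10 − 7)/(1 − 0.76) = 2.500.
The smallest integer exceeding 2.500 is 3.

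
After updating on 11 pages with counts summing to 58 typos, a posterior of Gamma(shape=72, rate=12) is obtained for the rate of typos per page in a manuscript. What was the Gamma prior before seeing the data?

A Gamma(α, β) prior (rate parametrization) on a Poisson rate with n observations summing to S gives posterior Gamma(α+S, β+n).
So α = 72 − 58 = 14 and β = 12 − 11 = 1.

Gamma(shape=14, rate=1)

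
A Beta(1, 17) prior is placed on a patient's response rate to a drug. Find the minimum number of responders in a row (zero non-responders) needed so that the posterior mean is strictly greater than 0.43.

After k responders and 0 non-responders the posterior is Beta(1+k, 17), with mean (1+k)/(1+17+k).
Set (1+k)/(18+k) > 0.43 and solve: k > (0.43·18 − 1)/(1 − 0.43) = 11.825.
The smallest integer exceeding 11.825 is 12, and checking k=12: (13)/(30) = 0.4333 > 0.43.

k = 12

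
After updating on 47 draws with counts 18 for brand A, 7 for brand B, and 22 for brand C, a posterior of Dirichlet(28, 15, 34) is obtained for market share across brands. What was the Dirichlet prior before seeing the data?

Dirichlet(10, 8, 12)

For a Dirichlet(α) prior with multinomial counts c, the posterior is Dirichlet(α + c) componentwise.
Subtract each count from the matching posterior parameter: 28−18=10, 15−7=8, 34−22=12.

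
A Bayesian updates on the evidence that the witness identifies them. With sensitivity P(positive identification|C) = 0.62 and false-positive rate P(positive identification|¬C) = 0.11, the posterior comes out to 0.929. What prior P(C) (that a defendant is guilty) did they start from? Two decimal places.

P(C) = 0.70

Bayes' rule in odds form gives O(C|E) = O(C)·[P(E|C)/P(E|¬C)], hence O(C) = O(C|E)/LR.
Posterior odds = 0.929/(1−0.929) = 13.0845. LR = 0.62/0.11 = 5.6364.
Prior odds = 13.0845/5.6364 = 2.3214, so P(C) = 2.3214/(1+2.3214) ≈ 0.70.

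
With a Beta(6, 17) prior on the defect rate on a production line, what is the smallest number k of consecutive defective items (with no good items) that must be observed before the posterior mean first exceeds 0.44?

k = 8

After k defective items and 0 good items the posterior is Beta(6+k, 17), with mean (6+k)/(6+17+k).
Set (6+k)/(23+k) > 0.44 and solve: k > (0.44·23 − 6)/(1 − 0.44) = 7.357.
The smallest integer exceeding 7.357 is 8.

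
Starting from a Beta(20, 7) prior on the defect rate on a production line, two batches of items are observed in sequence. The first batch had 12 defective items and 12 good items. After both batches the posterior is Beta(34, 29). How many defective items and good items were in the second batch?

Sequential conjugate updates are equivalent to a single update on the pooled data, so total successes = posterior α − prior α and total failures = posterior β − prior β.
Total across both batches: 34−20=14 defective items, 29−7=22 good items.
Subtract the first batch: 14−12=2 defective items and 22−12=10 good items.

2 defective items and 10 good items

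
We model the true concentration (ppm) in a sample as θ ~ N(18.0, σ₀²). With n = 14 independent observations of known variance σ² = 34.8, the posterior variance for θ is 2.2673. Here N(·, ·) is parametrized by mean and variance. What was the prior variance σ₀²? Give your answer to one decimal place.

σ₀² = 25.8

For the Normal–Normal model with known σ², precisions add: τ_n = τ₀ + n/σ².
So 1/σ₀² = 1/2.2673 − 14/34.8 = 0.441053 − 0.402299 = 0.038754.
Hence σ₀² = 1/0.038754 ≈ 25.8.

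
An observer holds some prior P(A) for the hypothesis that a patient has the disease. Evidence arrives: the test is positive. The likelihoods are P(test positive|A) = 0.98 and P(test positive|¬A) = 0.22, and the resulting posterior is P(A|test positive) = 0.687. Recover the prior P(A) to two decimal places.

In odds form, posterior odds = prior odds × likelihood ratio, so prior odds = posterior odds ÷ LR.
Posterior odds = 0.687/(1−0.687) = 2.1949. LR = 0.98/0.22 = 4.4545.
Prior odds = 2.1949/4.4545 = 0.4927, so P(A) = 0.4927/(1+0.4927) ≈ 0.33.

P(A) = 0.33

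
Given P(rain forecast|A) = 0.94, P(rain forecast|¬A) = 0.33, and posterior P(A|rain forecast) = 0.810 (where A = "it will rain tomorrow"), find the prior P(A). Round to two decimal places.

P(A) = 0.60

Bayes' rule in odds form gives O(A|E) = O(A)·[P(E|A)/P(E|¬A)], hence O(A) = O(A|E)/LR.
Posterior odds = 0.810/(1−0.810) = 4.2632. LR = 0.94/0.33 = 2.8485.
Prior odds = 4.2632/2.8485 = 1.4966, so P(A) = 1.4966/(1+1.4966) ≈ 0.60.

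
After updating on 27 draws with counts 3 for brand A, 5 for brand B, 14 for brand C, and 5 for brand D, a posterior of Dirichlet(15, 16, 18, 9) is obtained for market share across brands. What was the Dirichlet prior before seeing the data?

Dirichlet(12, 11, 4, 4)

For a Dirichlet(α) prior with multinomial counts c, the posterior is Dirichlet(α + c) componentwise.
Subtract each count from the matching posterior parameter: 15−3=12, 16−5=11, 18−14=4, 9−5=4.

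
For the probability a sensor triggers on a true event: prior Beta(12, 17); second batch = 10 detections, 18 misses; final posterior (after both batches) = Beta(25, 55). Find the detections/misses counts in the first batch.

Sequential conjugate updates are equivalent to a single update on the pooled data, so total successes = posterior α − prior α and total failures = posterior β − prior β.
Total across both batches: 25−12=13 detections, 55−17=38 misses.
Subtract the second batch: 13−10=3 detections and 38−18=20 misses.

3 detections and 20 misses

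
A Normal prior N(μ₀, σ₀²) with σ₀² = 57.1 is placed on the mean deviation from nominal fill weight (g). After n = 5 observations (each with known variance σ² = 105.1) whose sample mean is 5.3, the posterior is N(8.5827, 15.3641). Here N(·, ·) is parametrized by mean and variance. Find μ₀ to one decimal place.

With known observation variance, the Normal–Normal posterior has precision τ_n = τ₀ + n/σ² and mean μ_n = (τ₀μ₀ + (n/σ²)x̄)/τ_n.
Here τ₀ = 1/57.1 = 0.017513 and τ_data = 5/105.1 = 0.047574, so τ_n = 0.065087.
Rearranging for μ₀: μ₀ = (μ_n·τ_n − τ_data·x̄)/τ₀ = (8.5827·0.065087 − 0.047574·5.3) / 0.017513 = 0.306480/0.017513 ≈ 17.5.

μ₀ = 17.5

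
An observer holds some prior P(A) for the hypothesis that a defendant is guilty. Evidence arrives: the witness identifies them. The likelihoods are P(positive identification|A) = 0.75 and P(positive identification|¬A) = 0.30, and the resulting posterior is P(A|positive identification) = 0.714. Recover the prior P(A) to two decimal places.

Bayes' rule in odds form gives O(A|E) = O(A)·[P(E|A)/P(E|¬A)], hence O(A) = O(A|E)/LR.
Posterior odds = 0.714/(1−0.714) = 2.4965. LR = 0.75/0.30 = 2.5000.
Prior odds = 2.4965/2.5000 = 0.9986, so P(A) = 0.9986/(1+0.9986) ≈ 0.50.

P(A) = 0.50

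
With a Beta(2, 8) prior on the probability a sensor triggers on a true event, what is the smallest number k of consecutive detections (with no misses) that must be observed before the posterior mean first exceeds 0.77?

After k detections and 0 misses the posterior is Beta(2+k, 8), with mean (2+k)/(2+8+k).
Set (2+k)/(10+k) > 0.77 and solve: k > (0.77·10 − 2)/(1 − 0.77) = 24.783.
The smallest integer exceeding 24.783 is 25.

k = 25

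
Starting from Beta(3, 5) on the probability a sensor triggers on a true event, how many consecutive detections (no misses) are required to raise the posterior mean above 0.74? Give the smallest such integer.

k = 12

After k detections and 0 misses the posterior is Beta(3+k, 5), with mean (3+k)/(3+5+k).
Set (3+k)/(8+k) > 0.74 and solve: k > (0.74·8 − 3)/(1 − 0.74) = 11.231.
The smallest integer exceeding 11.231 is 12.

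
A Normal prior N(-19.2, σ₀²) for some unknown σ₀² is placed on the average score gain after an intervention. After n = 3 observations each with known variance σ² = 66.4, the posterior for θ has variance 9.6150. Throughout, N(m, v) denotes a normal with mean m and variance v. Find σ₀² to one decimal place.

σ₀² = 17.0

For the Normal–Normal model with known σ², precisions add: τ_n = τ₀ + n/σ².
So 1/σ₀² = 1/9.6150 − 3/66.4 = 0.104004 − 0.045181 = 0.058823.
Hence σ₀² = 1/0.058823 ≈ 17.0.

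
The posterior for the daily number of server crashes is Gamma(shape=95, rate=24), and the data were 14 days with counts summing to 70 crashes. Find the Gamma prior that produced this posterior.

Gamma(shape=25, rate=10)

A Gamma(α, β) prior (rate parametrization) on a Poisson rate with n observations summing to S gives posterior Gamma(α+S, β+n).
So α = 95 − 70 = 25 and β = 24 − 14 = 10.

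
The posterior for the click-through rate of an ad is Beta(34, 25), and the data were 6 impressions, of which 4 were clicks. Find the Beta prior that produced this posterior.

Beta(30, 23)

Beta is conjugate to the binomial likelihood: posterior = Beta(a+s, b+f).
Subtract the data counts: 34−4=30, 25−2=23.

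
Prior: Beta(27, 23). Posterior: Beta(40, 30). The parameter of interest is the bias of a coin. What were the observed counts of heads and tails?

13 heads and 7 tails

Under Beta–binomial conjugacy the posterior parameters are (a+s, b+f).
So s = 40 − 27 = 13 and f = 30 − 23 = 7.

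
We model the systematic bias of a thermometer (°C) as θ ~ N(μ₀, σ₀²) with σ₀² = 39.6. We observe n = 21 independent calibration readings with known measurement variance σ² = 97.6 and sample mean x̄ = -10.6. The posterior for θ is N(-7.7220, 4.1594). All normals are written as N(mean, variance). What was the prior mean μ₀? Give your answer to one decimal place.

μ₀ = 16.8

The posterior mean is a precision-weighted average: μ_n = (τ₀μ₀ + τ_data·x̄)/(τ₀+τ_data), with τ₀=1/σ₀² and τ_data=n/σ².
Here τ₀ = 1/39.6 = 0.025253 and τ_data = 21/97.6 = 0.215164, so τ_n = 0.240417.
Rearranging for μ₀: μ₀ = (μ_n·τ_n − τ_data·x̄)/τ₀ = (-7.7220·0.240417 − 0.215164·-10.6) / 0.025253 = 0.424238/0.025253 ≈ 16.8.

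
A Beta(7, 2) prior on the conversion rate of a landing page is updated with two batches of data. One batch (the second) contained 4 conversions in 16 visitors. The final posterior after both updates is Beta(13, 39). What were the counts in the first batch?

2 conversions and 25 bounces

Because Beta–binomial updating is additive in the counts, the combined data contributed (α_post−α_prior, β_post−β_prior) successes and failures.
Total across both batches: 13−7=6 conversions, 39−2=37 bounces.
Subtract the second batch: 6−4=2 conversions and 37−12=25 bounces.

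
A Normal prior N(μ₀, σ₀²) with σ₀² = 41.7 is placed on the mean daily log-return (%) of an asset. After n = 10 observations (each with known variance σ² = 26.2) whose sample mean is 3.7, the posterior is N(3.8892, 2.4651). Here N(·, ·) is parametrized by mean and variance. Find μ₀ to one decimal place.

With known observation variance, the Normal–Normal posterior has precision τ_n = τ₀ + n/σ² and mean μ_n = (τ₀μ₀ + (n/σ²)x̄)/τ_n.
Here τ₀ = 1/41.7 = 0.023981 and τ_data = 10/26.2 = 0.381679, so τ_n = 0.405660.
Rearranging for μ₀: μ₀ = (μ_n·τ_n − τ_data·x̄)/τ₀ = (3.8892·0.405660 − 0.381679·3.7) / 0.023981 = 0.165481/0.023981 ≈ 6.9.

μ₀ = 6.9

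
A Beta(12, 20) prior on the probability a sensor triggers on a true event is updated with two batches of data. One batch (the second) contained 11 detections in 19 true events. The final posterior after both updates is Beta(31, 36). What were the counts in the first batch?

Because Beta–binomial updating is additive in the counts, the combined data contributed (α_post−α_prior, β_post−β_prior) successes and failures.
Total across both batches: 31−12=19 detections, 36−20=16 misses.
Subtract the second batch: 19−11=8 detections and 16−8=8 misses.

8 detections and 8 misses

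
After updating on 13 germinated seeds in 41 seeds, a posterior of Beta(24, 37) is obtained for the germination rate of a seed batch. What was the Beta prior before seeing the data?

A Beta(α, β) prior with s successes and f failures in binomial data gives a Beta(α+s, β+f) posterior.
Subtract the data counts: 24−13=11, 37−28=9.

Beta(11, 9)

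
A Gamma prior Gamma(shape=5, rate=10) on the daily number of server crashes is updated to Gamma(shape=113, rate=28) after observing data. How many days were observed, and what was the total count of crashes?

n = 18 days with total 108 crashes

Gamma–Poisson conjugacy: posterior shape = α + Σxᵢ, posterior rate = β + n.
Matching: Σxᵢ = 113 − 5 = 108 and n = 28 − 10 = 18.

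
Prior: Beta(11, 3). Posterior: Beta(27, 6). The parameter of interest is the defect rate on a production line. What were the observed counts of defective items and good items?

Beta is conjugate to the binomial likelihood: posterior = Beta(α+s, β+f).
So s = 27 − 11 = 16 and f = 6 − 3 = 3.

16 defective items and 3 good items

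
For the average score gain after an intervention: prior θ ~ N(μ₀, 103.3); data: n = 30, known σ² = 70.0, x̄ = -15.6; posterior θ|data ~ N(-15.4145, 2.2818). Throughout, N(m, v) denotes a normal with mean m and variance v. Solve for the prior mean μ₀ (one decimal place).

With known observation variance, the Normal–Normal posterior has precision τ_n = τ₀ + n/σ² and mean μ_n = (τ₀μ₀ + (n/σ²)x̄)/τ_n.
Here τ₀ = 1/103.3 = 0.009681 and τ_data = 30/70.0 = 0.428571, so τ_n = 0.438252.
Rearranging for μ₀: μ₀ = (μ_n·τ_n − τ_data·x̄)/τ₀ = (-15.4145·0.438252 − 0.428571·-15.6) / 0.009681 = -0.069728/0.009681 ≈ -7.2.

μ₀ = -7.2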